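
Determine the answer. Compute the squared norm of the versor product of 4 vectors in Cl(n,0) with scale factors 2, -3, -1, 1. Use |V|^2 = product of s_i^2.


Each vector v_i has |v_i|^2 = s_i^2
Squared scales: 2^2 = 4, (-3)^2 = 9, (-1)^2 = 1, 1^2 = 1
|V|^2 = 4 * 9 * 1 * 1
= 36


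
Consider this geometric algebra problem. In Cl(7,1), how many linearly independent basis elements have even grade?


Even subalgebra dimension = 2^(n-1)
n = 7 + 1 = 8
2^(8 - 1) = 2^7 = 128
Verification: sum of C(8,k) for even k = 1 + 28 + 70 + 28 + 1 = 128
Result = 128


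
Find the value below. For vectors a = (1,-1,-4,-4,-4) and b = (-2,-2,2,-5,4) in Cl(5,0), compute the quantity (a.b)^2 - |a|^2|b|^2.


a . b = 1*(-2) + (-1)*(-2) + (-4)*2 + (-4)*(-5) + (-4)*4
= -2 + 2 + (-8) + 20 + (-16) = -4
|a|^2 = 1^2 + (-1)^2 + (-4)^2 + (-4)^2 + (-4)^2 = 50
|b|^2 = (-2)^2 + (-2)^2 + 2^2 + (-5)^2 + 4^2 = 53
(a.b)^2 = (-4)^2 = 16
|a|^2 * |b|^2 = 50 * 53 = 2650
Result = 16 - 2650 = -2634


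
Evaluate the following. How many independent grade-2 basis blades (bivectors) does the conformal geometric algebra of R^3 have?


The conformal model of R^3 uses Cl(4,1) with m = 3 + 2 = 5 generators.
Number of grade-2 blades = C(m, 2) = C(5, 2)
= 5*4/2 = 10


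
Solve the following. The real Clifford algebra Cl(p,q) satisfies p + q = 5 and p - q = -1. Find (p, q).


We need p + q = 5 and p - q = -1.
Adding: 2p = 5 + (-1) = 4, so p = 2.
Then q = 5 - 2 = 3.
(p, q) = (2, 3)


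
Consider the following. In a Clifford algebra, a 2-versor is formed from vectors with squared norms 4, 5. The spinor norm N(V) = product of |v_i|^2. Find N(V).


Spinor norm N(V) = |v1|^2 * |v2|^2 * ... * |v2|^2
= 4 * 5
Running product: 4, 20
N(V) = 20


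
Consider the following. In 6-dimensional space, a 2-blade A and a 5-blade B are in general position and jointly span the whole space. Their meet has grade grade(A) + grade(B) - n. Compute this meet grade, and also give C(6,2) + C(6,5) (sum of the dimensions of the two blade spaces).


Meet grade = grade(A) + grade(B) - n
= 2 + 5 - 6 = 1
C(6,2) = 15
C(6,5) = 6
dim_A + dim_B = 15 + 6 = 21


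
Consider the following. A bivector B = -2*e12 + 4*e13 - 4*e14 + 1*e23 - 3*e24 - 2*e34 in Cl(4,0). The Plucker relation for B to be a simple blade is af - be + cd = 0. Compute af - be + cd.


Plucker relation: af - be + cd
a*f = (-2)*(-2) = 4
b*e = 4*(-3) = -12
c*d = (-4)*1 = -4
af - be + cd = 4 - (-12) + (-4)
= 12


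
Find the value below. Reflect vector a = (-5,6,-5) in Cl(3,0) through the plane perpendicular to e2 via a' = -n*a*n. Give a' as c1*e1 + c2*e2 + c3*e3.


Reflection formula: a' = -n*a*n, with n = e2 (unit vector, n^2 = 1).
For reflection through hyperplane perp to e2:
The component along e2 flips sign, others stay.
a = (-5, 6, -5)
a' = (-5, -6, -5)
a' = -5*e1 - 6*e2 - 5*e3


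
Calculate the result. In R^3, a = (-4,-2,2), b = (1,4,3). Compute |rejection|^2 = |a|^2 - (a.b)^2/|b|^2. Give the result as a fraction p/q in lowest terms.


|a|^2 = (-4)^2 + (-2)^2 + 2^2 = 24
|b|^2 = 1^2 + 4^2 + 3^2 = 26
a . b = (-4)*1 + (-2)*4 + 2*3 = -6
(a.b)^2 = (-6)^2 = 36
|rej|^2 = 24 - 36/26
= (624 - 36)/26
= 588/26
In lowest terms: 294/13


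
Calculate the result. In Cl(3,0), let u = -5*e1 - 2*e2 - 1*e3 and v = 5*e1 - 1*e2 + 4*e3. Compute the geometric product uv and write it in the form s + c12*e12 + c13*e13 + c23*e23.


In Cl(3,0): e_i^2 = 1, e_ie_j = -e_je_i for i != j.
Scalar part = u . v = (-5)*5 + (-2)*(-1) + (-1)*4
= -25 + 2 + (-4) = -27
e12 coeff = (-5)*(-1) - (-2)*5 = 5 - (-10) = 15
e13 coeff = (-5)*4 - (-1)*5 = -20 - (-5) = -15
e23 coeff = (-2)*4 - (-1)*(-1) = -8 - 1 = -9
uv = -27 + 15*e12 - 15*e13 - 9*e23


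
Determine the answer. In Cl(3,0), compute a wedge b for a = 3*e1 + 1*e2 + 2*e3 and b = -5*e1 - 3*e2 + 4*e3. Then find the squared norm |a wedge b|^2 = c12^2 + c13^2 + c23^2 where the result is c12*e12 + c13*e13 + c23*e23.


a wedge b = (a1*b2 - a2*b1)*e12 + (a1*b3 - a3*b1)*e13 + (a2*b3 - a3*b2)*e23
e12 coeff: 3*(-3) - 1*(-5) = -9 - (-5) = -4
e13 coeff: 3*4 - 2*(-5) = 12 - (-10) = 22
e23 coeff: 1*4 - 2*(-3) = 4 - (-6) = 10
|a wedge b|^2 = (-4)^2 + 22^2 + 10^2
= 16 + 484 + 100
= 600


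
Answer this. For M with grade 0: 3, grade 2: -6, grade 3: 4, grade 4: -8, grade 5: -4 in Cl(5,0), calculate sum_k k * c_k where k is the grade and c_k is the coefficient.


Grade-weighted sum = sum of grade_k * coefficient_k
0*3 = 0
2*(-6) = -12
3*4 = 12
4*(-8) = -32
5*(-4) = -20
Total = 0 + (-12) + 12 + (-32) + (-20) = -52


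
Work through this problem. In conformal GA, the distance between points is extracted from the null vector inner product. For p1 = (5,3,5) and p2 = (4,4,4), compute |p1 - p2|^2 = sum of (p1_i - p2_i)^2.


p1 - p2 = (1, -1, 1)
|p1 - p2|^2 = 1^2 + (-1)^2 + 1^2
= 1 + 1 + 1
= 3


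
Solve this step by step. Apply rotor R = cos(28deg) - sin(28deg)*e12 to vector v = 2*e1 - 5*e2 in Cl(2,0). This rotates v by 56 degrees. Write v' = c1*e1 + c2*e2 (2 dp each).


Rotor R = cos(28deg) - sin(28deg)*e12
Rotation angle theta = 2 * 28 = 56 degrees
v' = R*v*~R rotates v by theta.
cos(56deg) = 0.5592, sin(56deg) = 0.8290
v'_1 = 2*cos(56deg) - (-5)*sin(56deg)
= 2*0.5592 - (-5)*0.8290
= 5.26
v'_2 = 2*sin(56deg) + (-5)*cos(56deg)
= 2*0.8290 + (-5)*0.5592
= -1.14
v' = 5.26*e1 - 1.14*e2


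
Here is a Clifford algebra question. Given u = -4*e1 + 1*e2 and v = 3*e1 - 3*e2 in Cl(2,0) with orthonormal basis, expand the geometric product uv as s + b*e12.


Expand: (-4*e1 + 1*e2)(3*e1 - 3*e2)
= (-4)*3*e1e1 + (-4)*(-3)*e1e2 + 1*3*e2e1 + 1*(-3)*e2e2
Using e1^2 = e2^2 = 1, e2e1 = -e1e2:
Scalar part s = (-4)*3 + 1*(-3) = -12 + (-3) = -15
Bivector part b = (-4)*(-3) - 1*3 = 12 - 3 = 9
uv = -15 + 9*e12


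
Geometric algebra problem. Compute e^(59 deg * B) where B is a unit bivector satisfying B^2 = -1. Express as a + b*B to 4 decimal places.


For a unit bivector B with B^2 = -1, the exponential series gives
e^(theta*B) = cos(theta) + sin(theta)*B (the GA analogue of Euler's formula).
theta = 59 degrees = 1.029744 rad
cos(59 deg) = 0.5150
sin(59 deg) = 0.8572
exp(theta*B) = 0.5150 + 0.8572*B


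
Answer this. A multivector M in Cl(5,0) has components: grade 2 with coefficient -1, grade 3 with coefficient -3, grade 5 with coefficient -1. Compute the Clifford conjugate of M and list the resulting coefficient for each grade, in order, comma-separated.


Clifford conjugate sign for grade k: (-1)^(k(k+1)/2)
Grade 2: (-1)^(2*3/2) = (-1)^3 = -1, coeff -1 -> 1
Grade 3: (-1)^(3*4/2) = (-1)^6 = 1, coeff -3 -> -3
Grade 5: (-1)^(5*6/2) = (-1)^15 = -1, coeff -1 -> 1
Conjugated coefficients: 1, -3, 1


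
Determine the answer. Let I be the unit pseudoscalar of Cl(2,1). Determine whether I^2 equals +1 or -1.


The pseudoscalar I = e1...e_n (product of all n generators) of Cl(p,q) satisfies I^2 = (-1)^(q + n(n-1)/2).
p = 2, q = 1, n = p + q = 3
n(n-1)/2 = 3 * 2 / 2 = 3
Exponent = q + n(n-1)/2 = 1 + 3 = 4
I^2 = (-1)^4 = +1


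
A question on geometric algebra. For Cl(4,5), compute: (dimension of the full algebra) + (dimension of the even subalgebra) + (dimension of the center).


n = 4 + 5 = 9
Total dim = 2^9 = 512
Even subalgebra dim = 2^8 = 256
n is odd, so center dim = 2
Sum = 512 + 256 + 2 = 770


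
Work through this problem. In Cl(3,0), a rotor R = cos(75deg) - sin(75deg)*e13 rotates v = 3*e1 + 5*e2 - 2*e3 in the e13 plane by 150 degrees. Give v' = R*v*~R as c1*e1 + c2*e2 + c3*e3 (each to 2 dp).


Rotor R = cos(75deg) - sin(75deg)*e13
Rotation angle theta = 2 * 75 = 150 degrees in the e13 plane (e1 -> e3).
The component perpendicular to the plane (e2) is invariant: v'_2 = v2 = 5.00
cos(150deg) = -0.8660, sin(150deg) = 0.5000
v'_1 = v1*cos(theta) - v3*sin(theta) = 3*(-0.8660) - (-2)*0.5000 = -1.60
v'_3 = v1*sin(theta) + v3*cos(theta) = 3*0.5000 + (-2)*(-0.8660) = 3.23
v' = -1.60*e1 + 5.00*e2 + 3.23*e3


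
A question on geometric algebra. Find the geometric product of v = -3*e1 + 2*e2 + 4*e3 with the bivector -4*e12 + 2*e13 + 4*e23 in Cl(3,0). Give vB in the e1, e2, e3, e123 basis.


vB has grade-1 (vector) and grade-3 (trivector) parts: vB = (v _| B) + (v ^ B).
Vector part <vB>_1:
  e1: -v2*b12 - v3*b13 = -(2)*(-4) - (4)*(2) = 0
  e2: v1*b12 - v3*b23 = (-3)*(-4) - (4)*(4) = -4
  e3: v1*b13 + v2*b23 = (-3)*(2) + (2)*(4) = 2
Trivector part <vB>_3:
  e123: v1*b23 - v2*b13 + v3*b12 = (-3)*(4) - (2)*(2) + (4)*(-4) = -32
vB = 0*e1 - 4*e2 + 2*e3 - 32*e123


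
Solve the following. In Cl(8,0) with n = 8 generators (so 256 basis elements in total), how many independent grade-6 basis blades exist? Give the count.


Number of grade-k basis blades in Cl(p,q) with n = p + q is C(n, k).
n = 8 + 0 = 8
C(8, 6) = 8! / (6! * 2!)
= 40320 / (720 * 2)
= 28


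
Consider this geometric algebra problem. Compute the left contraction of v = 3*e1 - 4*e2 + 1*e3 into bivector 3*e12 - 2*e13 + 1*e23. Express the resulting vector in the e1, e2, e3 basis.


Left contraction v _| B = <vB>_1 (grade-1 part of the geometric product vB).
Using e1_|e12 = e2, e2_|e12 = -e1, e1_|e13 = e3, e3_|e13 = -e1, e2_|e23 = e3, e3_|e23 = -e2:
e1 coeff: -v2*b12 - v3*b13 = -(-4)*(3) - (1)*(-2) = 14
e2 coeff: v1*b12 - v3*b23 = (3)*(3) - (1)*(1) = 8
e3 coeff: v1*b13 + v2*b23 = (3)*(-2) + (-4)*(1) = -10
v _| B = 14*e1 + 8*e2 - 10*e3


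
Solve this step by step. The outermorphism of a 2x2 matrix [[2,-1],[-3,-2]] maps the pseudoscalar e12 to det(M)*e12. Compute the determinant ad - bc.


The outermorphism of a linear map f sends e1^e2 to f(e1)^f(e2).
f(e1) = 2*e1 - 3*e2
f(e2) = -1*e1 - 2*e2
f(e1) ^ f(e2) = (2*e1 - 3*e2) ^ (-1*e1 - 2*e2)
= 2*(-2)*e12 + (-3)*(-1)*e21
= (-4 - 3)*e12
= -7*e12
Coefficient = -7


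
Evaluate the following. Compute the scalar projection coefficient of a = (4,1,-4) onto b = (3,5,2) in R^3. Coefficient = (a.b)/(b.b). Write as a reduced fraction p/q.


Projection coefficient = (a . b) / (b . b)
a . b = 4*3 + 1*5 + (-4)*2
= 12 + 5 + (-8) = 9
b . b = 3^2 + 5^2 + 2^2
= 9 + 25 + 4 = 38
Coefficient = 9/38
In lowest terms: 9/38


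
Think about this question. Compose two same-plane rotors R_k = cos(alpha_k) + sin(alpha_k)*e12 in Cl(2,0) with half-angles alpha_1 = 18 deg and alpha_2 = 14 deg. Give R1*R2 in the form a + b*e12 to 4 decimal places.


Same-plane rotors commute and their half-angles add:
R1*R2 = cos(a1 + a2) + sin(a1 + a2)*e12.
a1 + a2 = 18 + 14 = 32 deg
cos(32 deg) = 0.8480
sin(32 deg) = 0.5299
R1*R2 = 0.8480 + 0.5299*e12


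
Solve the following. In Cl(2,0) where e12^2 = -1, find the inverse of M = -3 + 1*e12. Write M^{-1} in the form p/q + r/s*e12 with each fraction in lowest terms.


M = -3 + 1*e12, where e12^2 = -1.
Since M commutes with its reverse ~M = a - b*e12, M * ~M = a^2 - b^2*e12^2 = a^2 + b^2.
So M^{-1} = ~M / (a^2 + b^2) = (a - b*e12)/(a^2 + b^2).
a^2 + b^2 = 9 + 1 = 10
Scalar part = -3/10 = -3/10
Bivector coeff = -1/10 = -1/10
M^{-1} = -3/10 - 1/10*e12


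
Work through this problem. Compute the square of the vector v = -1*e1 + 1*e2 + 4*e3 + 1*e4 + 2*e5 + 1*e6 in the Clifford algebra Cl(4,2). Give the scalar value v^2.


v^2 = sum of c_i^2 * e_i^2
Positive signature terms (e_i^2 = +1): (-1)^2 + 1^2 + 4^2 + 1^2 = 19
Negative signature terms (e_j^2 = -1): 2^2 + 1^2 = 5
v^2 = 19 - 5 = 14


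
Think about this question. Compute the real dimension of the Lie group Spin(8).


Spin(n) double-covers SO(n); both have Lie algebra so(n) of dimension n(n-1)/2.
n = 8
n(n-1) = 8 * 7 = 56
dim Spin(8) = 56/2 = 28


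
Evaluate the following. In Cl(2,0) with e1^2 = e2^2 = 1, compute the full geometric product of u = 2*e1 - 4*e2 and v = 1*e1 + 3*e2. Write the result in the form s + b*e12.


Expand: (2*e1 - 4*e2)(1*e1 + 3*e2)
= 2*1*e1e1 + 2*3*e1e2 + (-4)*1*e2e1 + (-4)*3*e2e2
Using e1^2 = e2^2 = 1, e2e1 = -e1e2:
Scalar part s = 2*1 + (-4)*3 = 2 + (-12) = -10
Bivector part b = 2*3 - (-4)*1 = 6 - (-4) = 10
uv = -10 + 10*e12


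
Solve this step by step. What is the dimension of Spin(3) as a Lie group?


Spin(n) double-covers SO(n); both have Lie algebra so(n) of dimension n(n-1)/2.
n = 3
n(n-1) = 3 * 2 = 6
dim Spin(3) = 6/2 = 3


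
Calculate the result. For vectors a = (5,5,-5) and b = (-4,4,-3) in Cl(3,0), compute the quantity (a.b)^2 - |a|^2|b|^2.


a . b = 5*(-4) + 5*4 + (-5)*(-3)
= -20 + 20 + 15 = 15
|a|^2 = 5^2 + 5^2 + (-5)^2 = 75
|b|^2 = (-4)^2 + 4^2 + (-3)^2 = 41
(a.b)^2 = 15^2 = 225
|a|^2 * |b|^2 = 75 * 41 = 3075
Result = 225 - 3075 = -2850


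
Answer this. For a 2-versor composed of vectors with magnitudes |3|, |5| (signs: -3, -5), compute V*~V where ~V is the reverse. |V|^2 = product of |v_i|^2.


Each vector v_i has |v_i|^2 = s_i^2
Squared scales: (-3)^2 = 9, (-5)^2 = 25
|V|^2 = 9 * 25
= 225


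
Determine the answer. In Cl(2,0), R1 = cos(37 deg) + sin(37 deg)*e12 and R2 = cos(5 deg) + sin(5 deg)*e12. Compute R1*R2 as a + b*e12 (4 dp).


Same-plane rotors commute and their half-angles add:
R1*R2 = cos(a1 + a2) + sin(a1 + a2)*e12.
a1 + a2 = 37 + 5 = 42 deg
cos(42 deg) = 0.7431
sin(42 deg) = 0.6691
R1*R2 = 0.7431 + 0.6691*e12


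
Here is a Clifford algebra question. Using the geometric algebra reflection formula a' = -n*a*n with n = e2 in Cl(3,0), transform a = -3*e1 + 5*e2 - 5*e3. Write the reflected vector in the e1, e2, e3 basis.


Reflection formula: a' = -n*a*n, with n = e2 (unit vector, n^2 = 1).
For reflection through hyperplane perp to e2:
The component along e2 flips sign, others stay.
a = (-3, 5, -5)
a' = (-3, -5, -5)
a' = -3*e1 - 5*e2 - 5*e3


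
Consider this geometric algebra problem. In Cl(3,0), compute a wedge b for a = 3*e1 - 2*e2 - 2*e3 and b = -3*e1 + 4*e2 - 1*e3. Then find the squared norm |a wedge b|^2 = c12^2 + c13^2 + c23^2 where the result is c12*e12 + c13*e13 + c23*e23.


a wedge b = (a1*b2 - a2*b1)*e12 + (a1*b3 - a3*b1)*e13 + (a2*b3 - a3*b2)*e23
e12 coeff: 3*4 - (-2)*(-3) = 12 - 6 = 6
e13 coeff: 3*(-1) - (-2)*(-3) = -3 - 6 = -9
e23 coeff: (-2)*(-1) - (-2)*4 = 2 - (-8) = 10
|a wedge b|^2 = 6^2 + (-9)^2 + 10^2
= 36 + 81 + 100
= 217


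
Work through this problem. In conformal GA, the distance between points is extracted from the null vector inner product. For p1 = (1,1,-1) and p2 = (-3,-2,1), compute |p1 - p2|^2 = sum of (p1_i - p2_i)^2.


p1 - p2 = (4, 3, -2)
|p1 - p2|^2 = 4^2 + 3^2 + (-2)^2
= 16 + 9 + 4
= 29


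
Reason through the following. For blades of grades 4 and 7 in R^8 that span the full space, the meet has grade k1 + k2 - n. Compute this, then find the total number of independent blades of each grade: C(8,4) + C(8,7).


Meet grade = grade(A) + grade(B) - n
= 4 + 7 - 8 = 3
C(8,4) = 70
C(8,7) = 8
dim_A + dim_B = 70 + 8 = 78


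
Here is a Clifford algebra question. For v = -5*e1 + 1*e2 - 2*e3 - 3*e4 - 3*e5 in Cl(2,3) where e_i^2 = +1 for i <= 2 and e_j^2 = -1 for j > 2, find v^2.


v^2 = sum of c_i^2 * e_i^2
Positive signature terms (e_i^2 = +1): (-5)^2 + 1^2 = 26
Negative signature terms (e_j^2 = -1): (-2)^2 + (-3)^2 + (-3)^2 = 22
v^2 = 26 - 22 = 4


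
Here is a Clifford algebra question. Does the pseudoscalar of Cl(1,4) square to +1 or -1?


The pseudoscalar I = e1...e_n (product of all n generators) of Cl(p,q) satisfies I^2 = (-1)^(q + n(n-1)/2).
p = 1, q = 4, n = p + q = 5
n(n-1)/2 = 5 * 4 / 2 = 10
Exponent = q + n(n-1)/2 = 4 + 10 = 14
I^2 = (-1)^14 = +1


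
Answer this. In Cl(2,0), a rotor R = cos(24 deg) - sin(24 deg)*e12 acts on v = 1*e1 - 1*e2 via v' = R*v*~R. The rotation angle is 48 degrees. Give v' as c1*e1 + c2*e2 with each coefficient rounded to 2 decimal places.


Rotor R = cos(24deg) - sin(24deg)*e12
Rotation angle theta = 2 * 24 = 48 degrees
v' = R*v*~R rotates v by theta.
cos(48deg) = 0.6691, sin(48deg) = 0.7431
v'_1 = 1*cos(48deg) - (-1)*sin(48deg)
= 1*0.6691 - (-1)*0.7431
= 1.41
v'_2 = 1*sin(48deg) + (-1)*cos(48deg)
= 1*0.7431 + (-1)*0.6691
= 0.07
v' = 1.41*e1 + 0.07*e2


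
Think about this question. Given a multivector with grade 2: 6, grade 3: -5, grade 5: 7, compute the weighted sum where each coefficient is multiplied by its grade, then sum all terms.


Grade-weighted sum = sum of grade_k * coefficient_k
2*6 = 12
3*(-5) = -15
5*7 = 35
Total = 12 + (-15) + 35 = 32


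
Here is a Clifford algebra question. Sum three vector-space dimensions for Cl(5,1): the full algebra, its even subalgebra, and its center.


n = 5 + 1 = 6
Total dim = 2^6 = 64
Even subalgebra dim = 2^5 = 32
n is even, so center dim = 1
Sum = 64 + 32 + 1 = 97


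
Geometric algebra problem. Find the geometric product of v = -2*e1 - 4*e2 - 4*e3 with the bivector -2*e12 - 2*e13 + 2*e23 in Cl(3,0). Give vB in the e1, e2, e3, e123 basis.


vB has grade-1 (vector) and grade-3 (trivector) parts: vB = (v _| B) + (v ^ B).
Vector part <vB>_1:
  e1: -v2*b12 - v3*b13 = -(-4)*(-2) - (-4)*(-2) = -16
  e2: v1*b12 - v3*b23 = (-2)*(-2) - (-4)*(2) = 12
  e3: v1*b13 + v2*b23 = (-2)*(-2) + (-4)*(2) = -4
Trivector part <vB>_3:
  e123: v1*b23 - v2*b13 + v3*b12 = (-2)*(2) - (-4)*(-2) + (-4)*(-2) = -4
vB = -16*e1 + 12*e2 - 4*e3 - 4*e123


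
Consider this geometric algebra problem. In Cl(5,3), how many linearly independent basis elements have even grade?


Even subalgebra dimension = 2^(n-1)
n = 5 + 3 = 8
2^(8 - 1) = 2^7 = 128
Verification: sum of C(8,k) for even k = 1 + 28 + 70 + 28 + 1 = 128
Result = 128


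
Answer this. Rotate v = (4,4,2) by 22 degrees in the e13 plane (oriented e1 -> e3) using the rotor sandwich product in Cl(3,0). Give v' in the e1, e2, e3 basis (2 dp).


Rotor R = cos(11deg) - sin(11deg)*e13
Rotation angle theta = 2 * 11 = 22 degrees in the e13 plane (e1 -> e3).
The component perpendicular to the plane (e2) is invariant: v'_2 = v2 = 4.00
cos(22deg) = 0.9272, sin(22deg) = 0.3746
v'_1 = v1*cos(theta) - v3*sin(theta) = 4*0.9272 - 2*0.3746 = 2.96
v'_3 = v1*sin(theta) + v3*cos(theta) = 4*0.3746 + 2*0.9272 = 3.35
v' = 2.96*e1 + 4.00*e2 + 3.35*e3


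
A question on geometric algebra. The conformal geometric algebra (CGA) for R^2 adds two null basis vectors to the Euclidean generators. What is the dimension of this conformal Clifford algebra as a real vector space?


The conformal model of R^2 uses Cl(3,1): the 2 Euclidean generators plus two extra orthogonal generators e+ (e+^2 = +1) and e- (e-^2 = -1), from which the null vectors e0, einf are built.
Number of generators m = 2 + 2 = 4.
dim Cl(p,q) = 2^m = 2^4 = 16


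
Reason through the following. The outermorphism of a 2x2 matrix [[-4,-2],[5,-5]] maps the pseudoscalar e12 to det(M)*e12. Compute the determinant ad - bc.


The outermorphism of a linear map f sends e1^e2 to f(e1)^f(e2).
f(e1) = -4*e1 + 5*e2
f(e2) = -2*e1 - 5*e2
f(e1) ^ f(e2) = (-4*e1 + 5*e2) ^ (-2*e1 - 5*e2)
= (-4)*(-5)*e12 + 5*(-2)*e21
= (20 - (-10))*e12
= 30*e12
Coefficient = 30


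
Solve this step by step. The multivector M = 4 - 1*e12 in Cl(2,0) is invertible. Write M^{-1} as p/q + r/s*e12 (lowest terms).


M = 4 - 1*e12, where e12^2 = -1.
Since M commutes with its reverse ~M = a - b*e12, M * ~M = a^2 - b^2*e12^2 = a^2 + b^2.
So M^{-1} = ~M / (a^2 + b^2) = (a - b*e12)/(a^2 + b^2).
a^2 + b^2 = 16 + 1 = 17
Scalar part = 4/17 = 4/17
Bivector coeff = 1/17 = 1/17
M^{-1} = 4/17 + 1/17*e12


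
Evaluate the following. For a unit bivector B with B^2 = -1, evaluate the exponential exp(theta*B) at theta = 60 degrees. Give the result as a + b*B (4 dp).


For a unit bivector B with B^2 = -1, the exponential series gives
e^(theta*B) = cos(theta) + sin(theta)*B (the GA analogue of Euler's formula).
theta = 60 degrees = 1.047198 rad
cos(60 deg) = 0.5000
sin(60 deg) = 0.8660
exp(theta*B) = 0.5000 + 0.8660*B


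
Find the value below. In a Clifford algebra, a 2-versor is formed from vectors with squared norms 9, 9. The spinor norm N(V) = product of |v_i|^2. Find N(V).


Spinor norm N(V) = |v1|^2 * |v2|^2 * ... * |v2|^2
= 9 * 9
Running product: 9, 81
N(V) = 81


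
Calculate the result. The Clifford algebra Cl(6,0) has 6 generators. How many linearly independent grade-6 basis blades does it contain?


Number of grade-k basis blades in Cl(p,q) with n = p + q is C(n, k).
n = 6 + 0 = 6
C(6, 6) = 6! / (6! * 0!)
= 720 / (720 * 1)
= 1


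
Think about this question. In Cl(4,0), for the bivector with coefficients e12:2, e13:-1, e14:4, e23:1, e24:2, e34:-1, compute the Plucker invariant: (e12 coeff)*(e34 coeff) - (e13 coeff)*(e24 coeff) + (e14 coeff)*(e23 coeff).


Plucker relation: af - be + cd
a*f = 2*(-1) = -2
b*e = (-1)*2 = -2
c*d = 4*1 = 4
af - be + cd = -2 - (-2) + 4
= 4


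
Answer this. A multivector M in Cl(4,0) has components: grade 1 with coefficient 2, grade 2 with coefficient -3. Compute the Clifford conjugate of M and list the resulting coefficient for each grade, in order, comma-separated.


Clifford conjugate sign for grade k: (-1)^(k(k+1)/2)
Grade 1: (-1)^(1*2/2) = (-1)^1 = -1, coeff 2 -> -2
Grade 2: (-1)^(2*3/2) = (-1)^3 = -1, coeff -3 -> 3
Conjugated coefficients: -2, 3


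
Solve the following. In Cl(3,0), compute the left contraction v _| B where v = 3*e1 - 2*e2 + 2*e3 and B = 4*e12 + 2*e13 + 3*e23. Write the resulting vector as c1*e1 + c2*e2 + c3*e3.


Left contraction v _| B = <vB>_1 (grade-1 part of the geometric product vB).
Using e1_|e12 = e2, e2_|e12 = -e1, e1_|e13 = e3, e3_|e13 = -e1, e2_|e23 = e3, e3_|e23 = -e2:
e1 coeff: -v2*b12 - v3*b13 = -(-2)*(4) - (2)*(2) = 4
e2 coeff: v1*b12 - v3*b23 = (3)*(4) - (2)*(3) = 6
e3 coeff: v1*b13 + v2*b23 = (3)*(2) + (-2)*(3) = 0
v _| B = 4*e1 + 6*e2 + 0*e3


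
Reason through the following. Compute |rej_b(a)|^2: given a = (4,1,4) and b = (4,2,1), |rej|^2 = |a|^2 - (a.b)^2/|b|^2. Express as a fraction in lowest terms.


|a|^2 = 4^2 + 1^2 + 4^2 = 33
|b|^2 = 4^2 + 2^2 + 1^2 = 21
a . b = 4*4 + 1*2 + 4*1 = 22
(a.b)^2 = 22^2 = 484
|rej|^2 = 33 - 484/21
= (693 - 484)/21
= 209/21
In lowest terms: 209/21


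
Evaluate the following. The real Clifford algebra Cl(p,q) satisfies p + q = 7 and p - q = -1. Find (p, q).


We need p + q = 7 and p - q = -1.
Adding: 2p = 7 + (-1) = 6, so p = 3.
Then q = 7 - 3 = 4.
(p, q) = (3, 4)


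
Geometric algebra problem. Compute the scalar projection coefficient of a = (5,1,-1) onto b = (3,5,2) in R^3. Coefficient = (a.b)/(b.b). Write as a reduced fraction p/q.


Projection coefficient = (a . b) / (b . b)
a . b = 5*3 + 1*5 + (-1)*2
= 15 + 5 + (-2) = 18
b . b = 3^2 + 5^2 + 2^2
= 9 + 25 + 4 = 38
Coefficient = 18/38
In lowest terms: 9/19


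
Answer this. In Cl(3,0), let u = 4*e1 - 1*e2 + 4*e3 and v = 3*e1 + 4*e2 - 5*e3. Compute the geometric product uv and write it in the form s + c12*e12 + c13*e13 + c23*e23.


In Cl(3,0): e_i^2 = 1, e_ie_j = -e_je_i for i != j.
Scalar part = u . v = 4*3 + (-1)*4 + 4*(-5)
= 12 + (-4) + (-20) = -12
e12 coeff = 4*4 - (-1)*3 = 16 - (-3) = 19
e13 coeff = 4*(-5) - 4*3 = -20 - 12 = -32
e23 coeff = (-1)*(-5) - 4*4 = 5 - 16 = -11
uv = -12 + 19*e12 - 32*e13 - 11*e23


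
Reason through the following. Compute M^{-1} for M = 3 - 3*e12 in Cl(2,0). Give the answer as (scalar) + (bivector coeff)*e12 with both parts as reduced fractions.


M = 3 - 3*e12, where e12^2 = -1.
Since M commutes with its reverse ~M = a - b*e12, M * ~M = a^2 - b^2*e12^2 = a^2 + b^2.
So M^{-1} = ~M / (a^2 + b^2) = (a - b*e12)/(a^2 + b^2).
a^2 + b^2 = 9 + 9 = 18
Scalar part = 3/18 = 1/6
Bivector coeff = 3/18 = 1/6
M^{-1} = 1/6 + 1/6*e12


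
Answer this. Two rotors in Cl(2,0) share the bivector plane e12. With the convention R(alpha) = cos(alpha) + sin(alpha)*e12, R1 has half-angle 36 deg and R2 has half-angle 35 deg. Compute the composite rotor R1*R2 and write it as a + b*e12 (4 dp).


Same-plane rotors commute and their half-angles add:
R1*R2 = cos(a1 + a2) + sin(a1 + a2)*e12.
a1 + a2 = 36 + 35 = 71 deg
cos(71 deg) = 0.3256
sin(71 deg) = 0.9455
R1*R2 = 0.3256 + 0.9455*e12


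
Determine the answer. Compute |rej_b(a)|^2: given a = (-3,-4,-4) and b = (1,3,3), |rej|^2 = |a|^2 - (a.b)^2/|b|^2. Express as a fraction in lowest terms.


|a|^2 = (-3)^2 + (-4)^2 + (-4)^2 = 41
|b|^2 = 1^2 + 3^2 + 3^2 = 19
a . b = (-3)*1 + (-4)*3 + (-4)*3 = -27
(a.b)^2 = (-27)^2 = 729
|rej|^2 = 41 - 729/19
= (779 - 729)/19
= 50/19
In lowest terms: 50/19


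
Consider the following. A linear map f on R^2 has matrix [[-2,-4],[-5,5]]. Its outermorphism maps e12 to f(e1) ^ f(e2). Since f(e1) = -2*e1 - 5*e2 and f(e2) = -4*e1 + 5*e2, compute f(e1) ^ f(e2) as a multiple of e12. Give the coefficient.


The outermorphism of a linear map f sends e1^e2 to f(e1)^f(e2).
f(e1) = -2*e1 - 5*e2
f(e2) = -4*e1 + 5*e2
f(e1) ^ f(e2) = (-2*e1 - 5*e2) ^ (-4*e1 + 5*e2)
= (-2)*5*e12 + (-5)*(-4)*e21
= (-10 - 20)*e12
= -30*e12
Coefficient = -30


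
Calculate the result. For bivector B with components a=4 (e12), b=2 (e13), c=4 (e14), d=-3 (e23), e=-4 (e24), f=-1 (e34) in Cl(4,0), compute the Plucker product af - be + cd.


Plucker relation: af - be + cd
a*f = 4*(-1) = -4
b*e = 2*(-4) = -8
c*d = 4*(-3) = -12
af - be + cd = -4 - (-8) + (-12)
= -8


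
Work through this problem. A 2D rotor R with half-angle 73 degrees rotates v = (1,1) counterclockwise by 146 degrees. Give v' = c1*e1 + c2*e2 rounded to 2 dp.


Rotor R = cos(73deg) - sin(73deg)*e12
Rotation angle theta = 2 * 73 = 146 degrees
v' = R*v*~R rotates v by theta.
cos(146deg) = -0.8290, sin(146deg) = 0.5592
v'_1 = 1*cos(146deg) - 1*sin(146deg)
= 1*(-0.8290) - 1*0.5592
= -1.39
v'_2 = 1*sin(146deg) + 1*cos(146deg)
= 1*0.5592 + 1*(-0.8290)
= -0.27
v' = -1.39*e1 - 0.27*e2


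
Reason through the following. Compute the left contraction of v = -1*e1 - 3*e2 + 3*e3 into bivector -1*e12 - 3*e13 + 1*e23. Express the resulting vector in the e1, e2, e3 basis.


Left contraction v _| B = <vB>_1 (grade-1 part of the geometric product vB).
Using e1_|e12 = e2, e2_|e12 = -e1, e1_|e13 = e3, e3_|e13 = -e1, e2_|e23 = e3, e3_|e23 = -e2:
e1 coeff: -v2*b12 - v3*b13 = -(-3)*(-1) - (3)*(-3) = 6
e2 coeff: v1*b12 - v3*b23 = (-1)*(-1) - (3)*(1) = -2
e3 coeff: v1*b13 + v2*b23 = (-1)*(-3) + (-3)*(1) = 0
v _| B = 6*e1 - 2*e2 + 0*e3


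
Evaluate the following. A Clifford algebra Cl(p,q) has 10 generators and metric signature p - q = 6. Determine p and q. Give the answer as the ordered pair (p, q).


We need p + q = 10 and p - q = 6.
Adding: 2p = 10 + 6 = 16, so p = 8.
Then q = 10 - 8 = 2.
(p, q) = (8, 2)


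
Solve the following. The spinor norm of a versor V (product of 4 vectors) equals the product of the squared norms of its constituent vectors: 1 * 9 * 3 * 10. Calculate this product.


Spinor norm N(V) = |v1|^2 * |v2|^2 * ... * |v4|^2
= 1 * 9 * 3 * 10
Running product: 1, 9, 27, 270
N(V) = 270


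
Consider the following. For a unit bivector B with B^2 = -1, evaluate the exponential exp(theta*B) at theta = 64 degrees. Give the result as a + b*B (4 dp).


For a unit bivector B with B^2 = -1, the exponential series gives
e^(theta*B) = cos(theta) + sin(theta)*B (the GA analogue of Euler's formula).
theta = 64 degrees = 1.117011 rad
cos(64 deg) = 0.4384
sin(64 deg) = 0.8988
exp(theta*B) = 0.4384 + 0.8988*B


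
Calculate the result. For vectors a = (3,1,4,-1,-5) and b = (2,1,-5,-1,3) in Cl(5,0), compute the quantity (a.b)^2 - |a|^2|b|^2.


a . b = 3*2 + 1*1 + 4*(-5) + (-1)*(-1) + (-5)*3
= 6 + 1 + (-20) + 1 + (-15) = -27
|a|^2 = 3^2 + 1^2 + 4^2 + (-1)^2 + (-5)^2 = 52
|b|^2 = 2^2 + 1^2 + (-5)^2 + (-1)^2 + 3^2 = 40
(a.b)^2 = (-27)^2 = 729
|a|^2 * |b|^2 = 52 * 40 = 2080
Result = 729 - 2080 = -1351


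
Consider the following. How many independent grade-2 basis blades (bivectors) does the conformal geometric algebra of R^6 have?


The conformal model of R^6 uses Cl(7,1) with m = 6 + 2 = 8 generators.
Number of grade-2 blades = C(m, 2) = C(8, 2)
= 8*7/2 = 28


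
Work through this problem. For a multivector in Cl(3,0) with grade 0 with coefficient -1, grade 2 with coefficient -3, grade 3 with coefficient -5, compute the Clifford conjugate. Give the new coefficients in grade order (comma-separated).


Clifford conjugate sign for grade k: (-1)^(k(k+1)/2)
Grade 0: (-1)^(0*1/2) = (-1)^0 = 1, coeff -1 -> -1
Grade 2: (-1)^(2*3/2) = (-1)^3 = -1, coeff -3 -> 3
Grade 3: (-1)^(3*4/2) = (-1)^6 = 1, coeff -5 -> -5
Conjugated coefficients: -1, 3, -5


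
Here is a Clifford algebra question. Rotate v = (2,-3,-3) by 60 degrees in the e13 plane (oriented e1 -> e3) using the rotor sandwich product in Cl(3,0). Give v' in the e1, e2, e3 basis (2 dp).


Rotor R = cos(30deg) - sin(30deg)*e13
Rotation angle theta = 2 * 30 = 60 degrees in the e13 plane (e1 -> e3).
The component perpendicular to the plane (e2) is invariant: v'_2 = v2 = -3.00
cos(60deg) = 0.5000, sin(60deg) = 0.8660
v'_1 = v1*cos(theta) - v3*sin(theta) = 2*0.5000 - (-3)*0.8660 = 3.60
v'_3 = v1*sin(theta) + v3*cos(theta) = 2*0.8660 + (-3)*0.5000 = 0.23
v' = 3.60*e1 - 3.00*e2 + 0.23*e3


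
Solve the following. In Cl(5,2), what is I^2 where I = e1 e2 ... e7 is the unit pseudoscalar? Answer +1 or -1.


The pseudoscalar I = e1...e_n (product of all n generators) of Cl(p,q) satisfies I^2 = (-1)^(q + n(n-1)/2).
p = 5, q = 2, n = p + q = 7
n(n-1)/2 = 7 * 6 / 2 = 21
Exponent = q + n(n-1)/2 = 2 + 21 = 23
I^2 = (-1)^23 = -1


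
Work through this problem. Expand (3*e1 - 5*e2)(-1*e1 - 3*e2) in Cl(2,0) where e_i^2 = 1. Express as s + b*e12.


Expand: (3*e1 - 5*e2)(-1*e1 - 3*e2)
= 3*(-1)*e1e1 + 3*(-3)*e1e2 + (-5)*(-1)*e2e1 + (-5)*(-3)*e2e2
Using e1^2 = e2^2 = 1, e2e1 = -e1e2:
Scalar part s = 3*(-1) + (-5)*(-3) = -3 + 15 = 12
Bivector part b = 3*(-3) - (-5)*(-1) = -9 - 5 = -14
uv = 12 - 14*e12


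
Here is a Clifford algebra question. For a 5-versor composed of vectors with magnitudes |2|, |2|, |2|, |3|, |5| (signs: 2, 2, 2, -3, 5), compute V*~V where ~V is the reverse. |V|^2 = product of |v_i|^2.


Each vector v_i has |v_i|^2 = s_i^2
Squared scales: 2^2 = 4, 2^2 = 4, 2^2 = 4, (-3)^2 = 9, 5^2 = 25
|V|^2 = 4 * 4 * 4 * 9 * 25
= 14400


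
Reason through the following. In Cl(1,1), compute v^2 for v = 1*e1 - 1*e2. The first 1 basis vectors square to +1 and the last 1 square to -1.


v^2 = sum of c_i^2 * e_i^2
Positive signature terms (e_i^2 = +1): 1^2 = 1
Negative signature terms (e_j^2 = -1): (-1)^2 = 1
v^2 = 1 - 1 = 0


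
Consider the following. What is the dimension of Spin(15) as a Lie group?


Spin(n) double-covers SO(n); both have Lie algebra so(n) of dimension n(n-1)/2.
n = 15
n(n-1) = 15 * 14 = 210
dim Spin(15) = 210/2 = 105


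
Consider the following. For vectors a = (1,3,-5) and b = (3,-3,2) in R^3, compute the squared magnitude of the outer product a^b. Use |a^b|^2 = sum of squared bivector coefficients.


a wedge b = (a1*b2 - a2*b1)*e12 + (a1*b3 - a3*b1)*e13 + (a2*b3 - a3*b2)*e23
e12 coeff: 1*(-3) - 3*3 = -3 - 9 = -12
e13 coeff: 1*2 - (-5)*3 = 2 - (-15) = 17
e23 coeff: 3*2 - (-5)*(-3) = 6 - 15 = -9
|a wedge b|^2 = (-12)^2 + 17^2 + (-9)^2
= 144 + 289 + 81
= 514


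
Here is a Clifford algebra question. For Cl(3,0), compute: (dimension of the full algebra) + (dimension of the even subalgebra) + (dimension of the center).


n = 3 + 0 = 3
Total dim = 2^3 = 8
Even subalgebra dim = 2^2 = 4
n is odd, so center dim = 2
Sum = 8 + 4 + 2 = 14


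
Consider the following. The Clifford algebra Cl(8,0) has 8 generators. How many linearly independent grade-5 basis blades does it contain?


Number of grade-k basis blades in Cl(p,q) with n = p + q is C(n, k).
n = 8 + 0 = 8
C(8, 5) = 8! / (5! * 3!)
= 40320 / (120 * 6)
= 56


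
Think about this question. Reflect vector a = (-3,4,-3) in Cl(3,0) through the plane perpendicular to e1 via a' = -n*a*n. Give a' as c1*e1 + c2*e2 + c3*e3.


Reflection formula: a' = -n*a*n, with n = e1 (unit vector, n^2 = 1).
For reflection through hyperplane perp to e1:
The component along e1 flips sign, others stay.
a = (-3, 4, -3)
a' = (3, 4, -3)
a' = 3*e1 + 4*e2 - 3*e3


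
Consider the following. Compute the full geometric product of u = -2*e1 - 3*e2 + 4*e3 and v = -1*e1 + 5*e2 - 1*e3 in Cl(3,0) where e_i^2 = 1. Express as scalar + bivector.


In Cl(3,0): e_i^2 = 1, e_ie_j = -e_je_i for i != j.
Scalar part = u . v = (-2)*(-1) + (-3)*5 + 4*(-1)
= 2 + (-15) + (-4) = -17
e12 coeff = (-2)*5 - (-3)*(-1) = -10 - 3 = -13
e13 coeff = (-2)*(-1) - 4*(-1) = 2 - (-4) = 6
e23 coeff = (-3)*(-1) - 4*5 = 3 - 20 = -17
uv = -17 - 13*e12 + 6*e13 - 17*e23


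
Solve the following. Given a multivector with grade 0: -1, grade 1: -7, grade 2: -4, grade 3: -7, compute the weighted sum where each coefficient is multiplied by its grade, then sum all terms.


Grade-weighted sum = sum of grade_k * coefficient_k
0*(-1) = 0
1*(-7) = -7
2*(-4) = -8
3*(-7) = -21
Total = 0 + (-7) + (-8) + (-21) = -36


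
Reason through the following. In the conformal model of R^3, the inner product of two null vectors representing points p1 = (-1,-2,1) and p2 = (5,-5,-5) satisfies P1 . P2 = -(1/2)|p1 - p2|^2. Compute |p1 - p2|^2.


p1 - p2 = (-6, 3, 6)
|p1 - p2|^2 = (-6)^2 + 3^2 + 6^2
= 36 + 9 + 36
= 81


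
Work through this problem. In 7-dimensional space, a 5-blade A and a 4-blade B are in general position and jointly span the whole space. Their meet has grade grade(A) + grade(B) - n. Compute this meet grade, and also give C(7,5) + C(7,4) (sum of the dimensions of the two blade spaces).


Meet grade = grade(A) + grade(B) - n
= 5 + 4 - 7 = 2
C(7,5) = 21
C(7,4) = 35
dim_A + dim_B = 21 + 35 = 56


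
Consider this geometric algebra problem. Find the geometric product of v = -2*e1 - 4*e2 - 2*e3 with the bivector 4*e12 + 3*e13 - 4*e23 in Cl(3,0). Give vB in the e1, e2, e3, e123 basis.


vB has grade-1 (vector) and grade-3 (trivector) parts: vB = (v _| B) + (v ^ B).
Vector part <vB>_1:
  e1: -v2*b12 - v3*b13 = -(-4)*(4) - (-2)*(3) = 22
  e2: v1*b12 - v3*b23 = (-2)*(4) - (-2)*(-4) = -16
  e3: v1*b13 + v2*b23 = (-2)*(3) + (-4)*(-4) = 10
Trivector part <vB>_3:
  e123: v1*b23 - v2*b13 + v3*b12 = (-2)*(-4) - (-4)*(3) + (-2)*(4) = 12
vB = 22*e1 - 16*e2 + 10*e3 + 12*e123


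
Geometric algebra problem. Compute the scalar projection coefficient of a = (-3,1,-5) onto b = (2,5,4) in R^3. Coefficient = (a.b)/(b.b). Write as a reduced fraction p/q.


Projection coefficient = (a . b) / (b . b)
a . b = (-3)*2 + 1*5 + (-5)*4
= -6 + 5 + (-20) = -21
b . b = 2^2 + 5^2 + 4^2
= 4 + 25 + 16 = 45
Coefficient = -21/45
In lowest terms: -7/15


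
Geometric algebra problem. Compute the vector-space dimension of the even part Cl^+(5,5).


Even subalgebra dimension = 2^(n-1)
n = 5 + 5 = 10
2^(10 - 1) = 2^9 = 512
Verification: sum of C(10,k) for even k = 1 + 45 + 210 + 210 + 45 + 1 = 512
Result = 512


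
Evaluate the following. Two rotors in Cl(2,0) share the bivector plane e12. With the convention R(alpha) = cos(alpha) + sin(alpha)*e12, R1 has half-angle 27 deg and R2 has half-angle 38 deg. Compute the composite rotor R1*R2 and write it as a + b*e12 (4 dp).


Same-plane rotors commute and their half-angles add:
R1*R2 = cos(a1 + a2) + sin(a1 + a2)*e12.
a1 + a2 = 27 + 38 = 65 deg
cos(65 deg) = 0.4226
sin(65 deg) = 0.9063
R1*R2 = 0.4226 + 0.9063*e12


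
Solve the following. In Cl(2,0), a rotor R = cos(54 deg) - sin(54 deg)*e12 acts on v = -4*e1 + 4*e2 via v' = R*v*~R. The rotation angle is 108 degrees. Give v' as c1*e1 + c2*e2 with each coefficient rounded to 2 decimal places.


Rotor R = cos(54deg) - sin(54deg)*e12
Rotation angle theta = 2 * 54 = 108 degrees
v' = R*v*~R rotates v by theta.
cos(108deg) = -0.3090, sin(108deg) = 0.9511
v'_1 = -4*cos(108deg) - 4*sin(108deg)
= -4*(-0.3090) - 4*0.9511
= -2.57
v'_2 = -4*sin(108deg) + 4*cos(108deg)
= -4*0.9511 + 4*(-0.3090)
= -5.04
v' = -2.57*e1 - 5.04*e2


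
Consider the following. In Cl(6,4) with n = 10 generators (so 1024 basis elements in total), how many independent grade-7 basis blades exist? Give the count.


Number of grade-k basis blades in Cl(p,q) with n = p + q is C(n, k).
n = 6 + 4 = 10
C(10, 7) = 10! / (7! * 3!)
= 3628800 / (5040 * 6)
= 120


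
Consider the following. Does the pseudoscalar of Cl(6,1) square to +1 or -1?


The pseudoscalar I = e1...e_n (product of all n generators) of Cl(p,q) satisfies I^2 = (-1)^(q + n(n-1)/2).
p = 6, q = 1, n = p + q = 7
n(n-1)/2 = 7 * 6 / 2 = 21
Exponent = q + n(n-1)/2 = 1 + 21 = 22
I^2 = (-1)^22 = +1


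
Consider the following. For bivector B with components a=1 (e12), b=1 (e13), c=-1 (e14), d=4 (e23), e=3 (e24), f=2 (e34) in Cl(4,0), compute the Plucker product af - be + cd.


Plucker relation: af - be + cd
a*f = 1*2 = 2
b*e = 1*3 = 3
c*d = (-1)*4 = -4
af - be + cd = 2 - 3 + (-4)
= -5


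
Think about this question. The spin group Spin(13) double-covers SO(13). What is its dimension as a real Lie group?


Spin(n) double-covers SO(n); both have Lie algebra so(n) of dimension n(n-1)/2.
n = 13
n(n-1) = 13 * 12 = 156
dim Spin(13) = 156/2 = 78


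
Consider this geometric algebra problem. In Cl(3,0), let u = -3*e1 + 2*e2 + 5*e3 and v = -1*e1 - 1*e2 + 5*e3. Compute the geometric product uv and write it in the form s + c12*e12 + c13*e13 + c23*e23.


In Cl(3,0): e_i^2 = 1, e_ie_j = -e_je_i for i != j.
Scalar part = u . v = (-3)*(-1) + 2*(-1) + 5*5
= 3 + (-2) + 25 = 26
e12 coeff = (-3)*(-1) - 2*(-1) = 3 - (-2) = 5
e13 coeff = (-3)*5 - 5*(-1) = -15 - (-5) = -10
e23 coeff = 2*5 - 5*(-1) = 10 - (-5) = 15
uv = 26 + 5*e12 - 10*e13 + 15*e23


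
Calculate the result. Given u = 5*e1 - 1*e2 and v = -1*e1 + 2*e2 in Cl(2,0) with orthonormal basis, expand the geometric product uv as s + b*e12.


Expand: (5*e1 - 1*e2)(-1*e1 + 2*e2)
= 5*(-1)*e1e1 + 5*2*e1e2 + (-1)*(-1)*e2e1 + (-1)*2*e2e2
Using e1^2 = e2^2 = 1, e2e1 = -e1e2:
Scalar part s = 5*(-1) + (-1)*2 = -5 + (-2) = -7
Bivector part b = 5*2 - (-1)*(-1) = 10 - 1 = 9
uv = -7 + 9*e12


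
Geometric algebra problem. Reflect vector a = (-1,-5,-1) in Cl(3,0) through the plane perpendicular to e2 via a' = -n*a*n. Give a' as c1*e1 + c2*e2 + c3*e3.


Reflection formula: a' = -n*a*n, with n = e2 (unit vector, n^2 = 1).
For reflection through hyperplane perp to e2:
The component along e2 flips sign, others stay.
a = (-1, -5, -1)
a' = (-1, 5, -1)
a' = -1*e1 + 5*e2 - 1*e3


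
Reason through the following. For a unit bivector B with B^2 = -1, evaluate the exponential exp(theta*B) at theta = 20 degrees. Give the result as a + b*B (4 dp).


For a unit bivector B with B^2 = -1, the exponential series gives
e^(theta*B) = cos(theta) + sin(theta)*B (the GA analogue of Euler's formula).
theta = 20 degrees = 0.349066 rad
cos(20 deg) = 0.9397
sin(20 deg) = 0.3420
exp(theta*B) = 0.9397 + 0.3420*B


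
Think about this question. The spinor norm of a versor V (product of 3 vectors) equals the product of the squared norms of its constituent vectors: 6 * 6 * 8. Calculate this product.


Spinor norm N(V) = |v1|^2 * |v2|^2 * ... * |v3|^2
= 6 * 6 * 8
Running product: 6, 36, 288
N(V) = 288


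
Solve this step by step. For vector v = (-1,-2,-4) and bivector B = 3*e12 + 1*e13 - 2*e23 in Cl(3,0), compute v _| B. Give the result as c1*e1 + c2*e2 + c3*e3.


Left contraction v _| B = <vB>_1 (grade-1 part of the geometric product vB).
Using e1_|e12 = e2, e2_|e12 = -e1, e1_|e13 = e3, e3_|e13 = -e1, e2_|e23 = e3, e3_|e23 = -e2:
e1 coeff: -v2*b12 - v3*b13 = -(-2)*(3) - (-4)*(1) = 10
e2 coeff: v1*b12 - v3*b23 = (-1)*(3) - (-4)*(-2) = -11
e3 coeff: v1*b13 + v2*b23 = (-1)*(1) + (-2)*(-2) = 3
v _| B = 10*e1 - 11*e2 + 3*e3


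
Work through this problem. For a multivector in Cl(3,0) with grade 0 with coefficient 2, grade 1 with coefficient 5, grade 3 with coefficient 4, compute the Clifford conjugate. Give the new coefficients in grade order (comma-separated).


Clifford conjugate sign for grade k: (-1)^(k(k+1)/2)
Grade 0: (-1)^(0*1/2) = (-1)^0 = 1, coeff 2 -> 2
Grade 1: (-1)^(1*2/2) = (-1)^1 = -1, coeff 5 -> -5
Grade 3: (-1)^(3*4/2) = (-1)^6 = 1, coeff 4 -> 4
Conjugated coefficients: 2, -5, 4


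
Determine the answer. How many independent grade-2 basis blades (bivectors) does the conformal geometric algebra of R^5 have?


The conformal model of R^5 uses Cl(6,1) with m = 5 + 2 = 7 generators.
Number of grade-2 blades = C(m, 2) = C(7, 2)
= 7*6/2 = 21


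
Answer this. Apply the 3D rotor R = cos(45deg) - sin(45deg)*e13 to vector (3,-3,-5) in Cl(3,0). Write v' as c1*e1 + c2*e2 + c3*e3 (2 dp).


Rotor R = cos(45deg) - sin(45deg)*e13
Rotation angle theta = 2 * 45 = 90 degrees in the e13 plane (e1 -> e3).
The component perpendicular to the plane (e2) is invariant: v'_2 = v2 = -3.00
cos(90deg) = 0.0000, sin(90deg) = 1.0000
v'_1 = v1*cos(theta) - v3*sin(theta) = 3*0.0000 - (-5)*1.0000 = 5.00
v'_3 = v1*sin(theta) + v3*cos(theta) = 3*1.0000 + (-5)*0.0000 = 3.00
v' = 5.00*e1 - 3.00*e2 + 3.00*e3
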